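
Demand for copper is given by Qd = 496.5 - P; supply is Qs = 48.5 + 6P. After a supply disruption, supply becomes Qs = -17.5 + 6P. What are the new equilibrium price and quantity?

Original equilibrium: P* = 64, Q* = 432.5.
New equilibrium: 496.5 - P = -17.5 + 6P, so 514 = 7P and P' = 514/7; Q' = 496.5 − 1(514/7) = 5923/14.

P' = 514/7, Q' = 5923/14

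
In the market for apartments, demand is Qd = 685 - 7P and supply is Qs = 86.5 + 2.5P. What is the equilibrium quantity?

Q* = 244

Set Qd = Qs: 685 - 7P = 86.5 + 2.5P.
598.5 = 9.5P, so P* = 63.
Q* = 685 − 7(63) = 244.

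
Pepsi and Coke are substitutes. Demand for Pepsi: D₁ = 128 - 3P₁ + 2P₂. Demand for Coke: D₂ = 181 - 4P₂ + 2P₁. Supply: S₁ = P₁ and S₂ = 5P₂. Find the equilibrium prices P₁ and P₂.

P₁ = 47.3125, P₂ = 30.625

Market 1: 128 - 3P₁ + 2P₂ = P₁ → 4P₁ - 2P₂ = 128.
Market 2: 9P₂ - 2P₁ = 181.
Eliminating P₂: 9×(1) + 2×(2) gives 32P₁ = 1514, so P₁ = 47.3125.
Back-substitute into (2): P₂ = (181 + 2×47.3125) / 9 = 30.625.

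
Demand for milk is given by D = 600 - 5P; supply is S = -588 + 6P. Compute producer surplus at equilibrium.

Producer surplus = 300

Equilibrium: 600 - 5P = -588 + 6P gives P* = 108, Q* = 60.
Supply starts at P = 98 (where S = 0).
PS = ½(108 − 98)(60) = 300.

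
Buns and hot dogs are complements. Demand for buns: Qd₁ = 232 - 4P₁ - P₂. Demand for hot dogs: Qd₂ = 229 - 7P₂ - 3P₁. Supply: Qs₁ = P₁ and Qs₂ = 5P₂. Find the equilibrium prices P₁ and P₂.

Market 1: 232 - 4P₁ - P₂ = P₁ → 5P₁ + P₂ = 232.
Market 2: 12P₂ + 3P₁ = 229.
Eliminating P₂: 12×(1) − 1×(2) gives 57P₁ = 2555, so P₁ = 2555/57.
Back-substitute into (2): P₂ = (229 − 3×2555/57) / 12 = 449/57.

P₁ = 2555/57, P₂ = 449/57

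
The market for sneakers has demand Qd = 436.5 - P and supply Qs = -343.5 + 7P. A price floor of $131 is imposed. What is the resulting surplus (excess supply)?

Surplus = 268

Equilibrium price would be P* = 97.5, so the floor at 131 binds.
At P = 131: Qd = 305.5, Qs = 573.5.
Surplus = 573.5 − 305.5 = 268.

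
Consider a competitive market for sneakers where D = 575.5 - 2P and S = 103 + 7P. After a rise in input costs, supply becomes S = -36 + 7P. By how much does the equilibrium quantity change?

ΔQ = -278/9

Original equilibrium: P* = 52.5, Q* = 470.5.
New equilibrium: 575.5 - 2P = -36 + 7P, so 611.5 = 9P and P' = 1223/18; Q' = 575.5 − 2(1223/18) = 7913/18.
Change in quantity: 7913/18 − 470.5 = -278/9.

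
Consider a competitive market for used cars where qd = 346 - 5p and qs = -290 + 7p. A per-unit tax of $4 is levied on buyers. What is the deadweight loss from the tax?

Deadweight loss = 70/3

Pre-tax equilibrium: p* = 53, q* = 81.
Tax on buyers shifts demand to qd = 346 − 5(p + 4) = 326 - 5p.
326 - 5p = -290 + 7p gives seller price ps = 154/3; buyers pay pb = 154/3 + 4 = 166/3.
New quantity: q = 346 − 5(166/3) = 208/3.
DWL = ½ × 4 × (81 − 208/3) = 70/3.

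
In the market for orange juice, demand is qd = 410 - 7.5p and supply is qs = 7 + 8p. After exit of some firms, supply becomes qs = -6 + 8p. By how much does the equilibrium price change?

Original equilibrium: p* = 26, q* = 215.
New equilibrium: 410 - 7.5p = -6 + 8p, so 416 = 15.5p and p' = 832/31; q' = 410 − 7.5(832/31) = 6470/31.
Change in price: 832/31 − 26 = 26/31.

Δp = 26/31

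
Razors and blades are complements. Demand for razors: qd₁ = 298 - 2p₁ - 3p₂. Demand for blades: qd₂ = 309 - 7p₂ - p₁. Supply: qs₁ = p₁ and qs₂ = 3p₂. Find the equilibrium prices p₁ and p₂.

Market 1: 298 - 2p₁ - 3p₂ = p₁ → 3p₁ + 3p₂ = 298.
Market 2: 10p₂ + p₁ = 309.
Eliminating p₂: 10×(1) − 3×(2) gives 27p₁ = 2053, so p₁ = 2053/27.
Back-substitute into (2): p₂ = (309 − 1×2053/27) / 10 = 629/27.

p₁ = 2053/27, p₂ = 629/27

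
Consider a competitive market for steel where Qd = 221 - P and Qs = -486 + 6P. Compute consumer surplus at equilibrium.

Equilibrium: 221 - P = -486 + 6P gives P* = 101, Q* = 120.
Demand choke price (Qd = 0): P = 221.
CS = ½(221 − 101)(120) = 7200.

Consumer surplus = 7200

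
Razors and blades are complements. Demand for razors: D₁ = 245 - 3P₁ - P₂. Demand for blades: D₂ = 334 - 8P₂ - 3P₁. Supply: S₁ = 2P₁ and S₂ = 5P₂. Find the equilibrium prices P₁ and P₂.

P₁ = 2851/62, P₂ = 935/62

Market 1: 245 - 3P₁ - P₂ = 2P₁ → 5P₁ + P₂ = 245.
Market 2: 13P₂ + 3P₁ = 334.
Eliminating P₂: 13×(1) − 1×(2) gives 62P₁ = 2851, so P₁ = 2851/62.
Back-substitute into (2): P₂ = (334 − 3×2851/62) / 13 = 935/62.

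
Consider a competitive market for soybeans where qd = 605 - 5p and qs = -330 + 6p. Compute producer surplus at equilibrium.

Equilibrium: 605 - 5p = -330 + 6p gives p* = 85, q* = 180.
Supply starts at p = 55 (where qs = 0).
PS = ½(85 − 55)(180) = 2700.

Producer surplus = 2700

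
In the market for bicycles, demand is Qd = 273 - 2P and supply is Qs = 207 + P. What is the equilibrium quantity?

Set Qd = Qs: 273 - 2P = 207 + P.
66 = 3P, so P* = 22.
Q* = 273 − 2(22) = 229.

Q* = 229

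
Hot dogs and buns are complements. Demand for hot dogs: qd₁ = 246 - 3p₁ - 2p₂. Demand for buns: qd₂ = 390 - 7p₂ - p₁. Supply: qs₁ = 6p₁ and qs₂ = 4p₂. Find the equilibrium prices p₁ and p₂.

Market 1: 246 - 3p₁ - 2p₂ = 6p₁ → 9p₁ + 2p₂ = 246.
Market 2: 11p₂ + p₁ = 390.
Eliminating p₂: 11×(1) − 2×(2) gives 97p₁ = 1926, so p₁ = 1926/97.
Back-substitute into (2): p₂ = (390 − 1×1926/97) / 11 = 3264/97.

p₁ = 1926/97, p₂ = 3264/97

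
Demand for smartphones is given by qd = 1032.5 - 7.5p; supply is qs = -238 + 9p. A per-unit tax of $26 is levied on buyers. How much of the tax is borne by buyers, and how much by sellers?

Buyers bear 156/11, sellers bear 130/11

Pre-tax equilibrium: p* = 77, q* = 455.
Tax on buyers shifts demand to qd = 1032.5 − 7.5(p + 26) = 837.5 - 7.5p.
837.5 - 7.5p = -238 + 9p gives seller price ps = 717/11; buyers pay pb = 717/11 + 26 = 1003/11.
New quantity: q = 1032.5 − 7.5(1003/11) = 3835/11.
Buyer burden = 1003/11 − 77 = 156/11; seller burden = 77 − 717/11 = 130/11.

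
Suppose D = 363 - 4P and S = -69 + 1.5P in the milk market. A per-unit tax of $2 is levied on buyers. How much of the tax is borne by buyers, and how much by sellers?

Pre-tax equilibrium: P* = 864/11, Q* = 537/11.
Tax on buyers shifts demand to D = 363 − 4(P + 2) = 355 - 4P.
355 - 4P = -69 + 1.5P gives seller price Ps = 848/11; buyers pay Pb = 848/11 + 2 = 870/11.
New quantity: Q = 363 − 4(870/11) = 513/11.
Buyer burden = 870/11 − 864/11 = 6/11; seller burden = 864/11 − 848/11 = 16/11.

Buyers bear 6/11, sellers bear 16/11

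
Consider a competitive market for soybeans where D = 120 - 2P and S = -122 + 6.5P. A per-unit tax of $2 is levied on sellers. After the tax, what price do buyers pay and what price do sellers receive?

Buyers pay $30, sellers receive $28

Pre-tax equilibrium: P* = 484/17, Q* = 1072/17.
Tax on sellers shifts supply to S = -122 + 6.5(P − 2) = -135 + 6.5P.
120 - 2P = -135 + 6.5P gives buyer price Pb = 30; sellers receive Ps = 30 − 2 = 28.
New quantity: Q = 120 − 2(30) = 60.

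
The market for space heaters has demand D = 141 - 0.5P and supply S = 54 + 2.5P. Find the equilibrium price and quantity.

Set D = S: 141 - 0.5P = 54 + 2.5P.
87 = 3P, so P* = 29.
Q* = 141 − 0.5(29) = 126.5.

P* = 29, Q* = 126.5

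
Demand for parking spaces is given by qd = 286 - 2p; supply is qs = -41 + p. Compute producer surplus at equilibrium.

Equilibrium: 286 - 2p = -41 + p gives p* = 109, q* = 68.
Supply starts at p = 41 (where qs = 0).
PS = ½(109 − 41)(68) = 2312.

Producer surplus = 2312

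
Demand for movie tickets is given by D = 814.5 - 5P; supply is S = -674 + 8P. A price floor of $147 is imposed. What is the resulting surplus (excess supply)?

Surplus = 422.5

Equilibrium price would be P* = 114.5, so the floor at 147 binds.
At P = 147: D = 79.5, S = 502.
Surplus = 502 − 79.5 = 422.5.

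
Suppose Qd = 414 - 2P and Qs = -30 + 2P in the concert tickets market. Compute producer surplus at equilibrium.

Producer surplus = 9216

Equilibrium: 414 - 2P = -30 + 2P gives P* = 111, Q* = 192.
Supply starts at P = 15 (where Qs = 0).
PS = ½(111 − 15)(192) = 9216.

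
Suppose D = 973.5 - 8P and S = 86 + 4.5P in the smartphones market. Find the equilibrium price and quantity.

P* = 71, Q* = 405.5

Set D = S: 973.5 - 8P = 86 + 4.5P.
887.5 = 12.5P, so P* = 71.
Q* = 973.5 − 8(71) = 405.5.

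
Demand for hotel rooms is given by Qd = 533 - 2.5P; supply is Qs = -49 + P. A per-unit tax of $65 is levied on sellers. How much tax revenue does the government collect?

Pre-tax equilibrium: P* = 1164/7, Q* = 821/7.
Tax on sellers shifts supply to Qs = -49 + 1(P − 65) = -114 + P.
533 - 2.5P = -114 + P gives buyer price Pb = 1294/7; sellers receive Ps = 1294/7 − 65 = 839/7.
New quantity: Q = 533 − 2.5(1294/7) = 496/7.
Revenue = 65 × 496/7 = 32240/7.

Tax revenue = 32240/7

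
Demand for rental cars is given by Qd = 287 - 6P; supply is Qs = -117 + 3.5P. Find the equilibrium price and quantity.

P* = 808/19, Q* = 605/19

Set Qd = Qs: 287 - 6P = -117 + 3.5P.
404 = 9.5P, so P* = 808/19.
Q* = 287 − 6(808/19) = 605/19.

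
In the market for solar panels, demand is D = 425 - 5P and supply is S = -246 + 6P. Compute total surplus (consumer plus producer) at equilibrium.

Equilibrium: 425 - 5P = -246 + 6P gives P* = 61, Q* = 120.
Demand choke price: P = 85; supply starts at P = 41.
CS = ½(85 − 61)(120) = 1440; PS = ½(61 − 41)(120) = 1200.

Total surplus = 2640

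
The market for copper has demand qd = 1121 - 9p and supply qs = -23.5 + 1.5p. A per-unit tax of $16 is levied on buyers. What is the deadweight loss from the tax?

Pre-tax equilibrium: p* = 109, q* = 140.
Tax on buyers shifts demand to qd = 1121 − 9(p + 16) = 977 - 9p.
977 - 9p = -23.5 + 1.5p gives seller price ps = 667/7; buyers pay pb = 667/7 + 16 = 779/7.
New quantity: q = 1121 − 9(779/7) = 836/7.
DWL = ½ × 16 × (140 − 836/7) = 1152/7.

Deadweight loss = 1152/7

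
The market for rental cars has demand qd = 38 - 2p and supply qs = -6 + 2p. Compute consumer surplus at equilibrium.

Equilibrium: 38 - 2p = -6 + 2p gives p* = 11, q* = 16.
Demand choke price (qd = 0): p = 19.
CS = ½(19 − 11)(16) = 64.

Consumer surplus = 64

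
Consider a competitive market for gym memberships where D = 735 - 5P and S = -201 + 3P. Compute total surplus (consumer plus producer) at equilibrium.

Equilibrium: 735 - 5P = -201 + 3P gives P* = 117, Q* = 150.
Demand choke price: P = 147; supply starts at P = 67.
CS = ½(147 − 117)(150) = 2250; PS = ½(117 − 67)(150) = 3750.

Total surplus = 6000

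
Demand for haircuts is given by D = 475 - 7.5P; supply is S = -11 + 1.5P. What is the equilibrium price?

P* = 54

Set D = S: 475 - 7.5P = -11 + 1.5P.
486 = 9P, so P* = 54.
Q* = 475 − 7.5(54) = 70.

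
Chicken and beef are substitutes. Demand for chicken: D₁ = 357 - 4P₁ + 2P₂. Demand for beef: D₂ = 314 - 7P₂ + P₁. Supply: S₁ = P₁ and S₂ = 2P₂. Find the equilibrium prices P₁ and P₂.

Market 1: 357 - 4P₁ + 2P₂ = P₁ → 5P₁ - 2P₂ = 357.
Market 2: 9P₂ - P₁ = 314.
Eliminating P₂: 9×(1) + 2×(2) gives 43P₁ = 3841, so P₁ = 3841/43.
Back-substitute into (2): P₂ = (314 + 1×3841/43) / 9 = 1927/43.

P₁ = 3841/43, P₂ = 1927/43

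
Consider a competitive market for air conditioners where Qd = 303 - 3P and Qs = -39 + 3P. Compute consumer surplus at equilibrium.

Consumer surplus = 2904

Equilibrium: 303 - 3P = -39 + 3P gives P* = 57, Q* = 132.
Demand choke price (Qd = 0): P = 101.
CS = ½(101 − 57)(132) = 2904.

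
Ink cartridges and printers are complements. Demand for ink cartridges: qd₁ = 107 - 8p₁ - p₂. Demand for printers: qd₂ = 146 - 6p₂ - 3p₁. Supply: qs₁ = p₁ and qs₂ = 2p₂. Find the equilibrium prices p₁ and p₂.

Market 1: 107 - 8p₁ - p₂ = p₁ → 9p₁ + p₂ = 107.
Market 2: 8p₂ + 3p₁ = 146.
Eliminating p₂: 8×(1) − 1×(2) gives 69p₁ = 710, so p₁ = 710/69.
Back-substitute into (2): p₂ = (146 − 3×710/69) / 8 = 331/23.

p₁ = 710/69, p₂ = 331/23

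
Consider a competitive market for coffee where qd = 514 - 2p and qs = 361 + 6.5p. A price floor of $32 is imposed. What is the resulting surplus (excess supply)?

Surplus = 119

Equilibrium price would be p* = 18, so the floor at 32 binds.
At p = 32: qd = 450, qs = 569.
Surplus = 569 − 450 = 119.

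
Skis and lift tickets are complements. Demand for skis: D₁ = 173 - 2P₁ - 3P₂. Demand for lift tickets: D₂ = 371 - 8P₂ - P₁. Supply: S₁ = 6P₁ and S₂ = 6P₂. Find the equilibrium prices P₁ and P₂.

P₁ = 1309/109, P₂ = 2795/109

Market 1: 173 - 2P₁ - 3P₂ = 6P₁ → 8P₁ + 3P₂ = 173.
Market 2: 14P₂ + P₁ = 371.
Eliminating P₂: 14×(1) − 3×(2) gives 109P₁ = 1309, so P₁ = 1309/109.
Back-substitute into (2): P₂ = (371 − 1×1309/109) / 14 = 2795/109.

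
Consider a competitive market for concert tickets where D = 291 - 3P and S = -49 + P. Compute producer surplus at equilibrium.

Producer surplus = 648

Equilibrium: 291 - 3P = -49 + P gives P* = 85, Q* = 36.
Supply starts at P = 49 (where S = 0).
PS = ½(85 − 49)(36) = 648.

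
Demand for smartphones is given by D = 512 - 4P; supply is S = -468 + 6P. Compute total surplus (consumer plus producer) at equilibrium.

Total surplus = 3000

Equilibrium: 512 - 4P = -468 + 6P gives P* = 98, Q* = 120.
Demand choke price: P = 128; supply starts at P = 78.
CS = ½(128 − 98)(120) = 1800; PS = ½(98 − 78)(120) = 1200.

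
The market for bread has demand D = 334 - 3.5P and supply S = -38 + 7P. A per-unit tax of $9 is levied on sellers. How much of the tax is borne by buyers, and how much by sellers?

Buyers bear $6, sellers bear $3

Pre-tax equilibrium: P* = 248/7, Q* = 210.
Tax on sellers shifts supply to S = -38 + 7(P − 9) = -101 + 7P.
334 - 3.5P = -101 + 7P gives buyer price Pb = 290/7; sellers receive Ps = 290/7 − 9 = 227/7.
New quantity: Q = 334 − 3.5(290/7) = 189.
Buyer burden = 290/7 − 248/7 = 6; seller burden = 248/7 − 227/7 = 3.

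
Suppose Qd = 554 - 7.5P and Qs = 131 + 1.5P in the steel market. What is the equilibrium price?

P* = 47

Set Qd = Qs: 554 - 7.5P = 131 + 1.5P.
423 = 9P, so P* = 47.
Q* = 554 − 7.5(47) = 201.5.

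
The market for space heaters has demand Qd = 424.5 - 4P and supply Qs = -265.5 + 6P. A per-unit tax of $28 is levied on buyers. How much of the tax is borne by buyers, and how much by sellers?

Buyers bear $16.8, sellers bear $11.2

Pre-tax equilibrium: P* = 69, Q* = 148.5.
Tax on buyers shifts demand to Qd = 424.5 − 4(P + 28) = 312.5 - 4P.
312.5 - 4P = -265.5 + 6P gives seller price Ps = 57.8; buyers pay Pb = 57.8 + 28 = 85.8.
New quantity: Q = 424.5 − 4(85.8) = 81.3.
Buyer burden = 85.8 − 69 = 16.8; seller burden = 69 − 57.8 = 11.2.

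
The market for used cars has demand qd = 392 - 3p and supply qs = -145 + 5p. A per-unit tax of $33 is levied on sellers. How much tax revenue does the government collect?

Tax revenue = 4248.75

Pre-tax equilibrium: p* = 67.125, q* = 190.625.
Tax on sellers shifts supply to qs = -145 + 5(p − 33) = -310 + 5p.
392 - 3p = -310 + 5p gives buyer price pb = 87.75; sellers receive ps = 87.75 − 33 = 54.75.
New quantity: q = 392 − 3(87.75) = 128.75.
Revenue = 33 × 128.75 = 4248.75.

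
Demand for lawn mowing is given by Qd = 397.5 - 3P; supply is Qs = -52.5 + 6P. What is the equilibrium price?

P* = 50

Set Qd = Qs: 397.5 - 3P = -52.5 + 6P.
450 = 9P, so P* = 50.
Q* = 397.5 − 3(50) = 247.5.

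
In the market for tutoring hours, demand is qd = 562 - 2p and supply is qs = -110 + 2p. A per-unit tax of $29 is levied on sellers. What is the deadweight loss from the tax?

Pre-tax equilibrium: p* = 168, q* = 226.
Tax on sellers shifts supply to qs = -110 + 2(p − 29) = -168 + 2p.
562 - 2p = -168 + 2p gives buyer price pb = 182.5; sellers receive ps = 182.5 − 29 = 153.5.
New quantity: q = 562 − 2(182.5) = 197.
DWL = ½ × 29 × (226 − 197) = 420.5.

Deadweight loss = 420.5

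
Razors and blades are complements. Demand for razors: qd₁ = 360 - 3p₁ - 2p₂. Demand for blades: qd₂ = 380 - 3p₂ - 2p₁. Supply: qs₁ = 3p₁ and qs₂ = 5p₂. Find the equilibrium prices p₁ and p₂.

p₁ = 530/11, p₂ = 390/11

Market 1: 360 - 3p₁ - 2p₂ = 3p₁ → 6p₁ + 2p₂ = 360.
Market 2: 8p₂ + 2p₁ = 380.
Eliminating p₂: 8×(1) − 2×(2) gives 44p₁ = 2120, so p₁ = 530/11.
Back-substitute into (2): p₂ = (380 − 2×530/11) / 8 = 390/11.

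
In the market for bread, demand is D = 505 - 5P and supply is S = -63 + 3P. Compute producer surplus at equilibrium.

Equilibrium: 505 - 5P = -63 + 3P gives P* = 71, Q* = 150.
Supply starts at P = 21 (where S = 0).
PS = ½(71 − 21)(150) = 3750.

Producer surplus = 3750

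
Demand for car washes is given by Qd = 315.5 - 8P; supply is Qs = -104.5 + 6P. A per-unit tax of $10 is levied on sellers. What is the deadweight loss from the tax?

Pre-tax equilibrium: P* = 30, Q* = 75.5.
Tax on sellers shifts supply to Qs = -104.5 + 6(P − 10) = -164.5 + 6P.
315.5 - 8P = -164.5 + 6P gives buyer price Pb = 240/7; sellers receive Ps = 240/7 − 10 = 170/7.
New quantity: Q = 315.5 − 8(240/7) = 577/14.
DWL = ½ × 10 × (75.5 − 577/14) = 1200/7.

Deadweight loss = 1200/7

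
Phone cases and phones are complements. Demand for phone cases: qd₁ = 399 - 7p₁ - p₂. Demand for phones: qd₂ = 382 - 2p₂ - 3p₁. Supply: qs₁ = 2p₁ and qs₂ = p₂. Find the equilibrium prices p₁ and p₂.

Market 1: 399 - 7p₁ - p₂ = 2p₁ → 9p₁ + p₂ = 399.
Market 2: 3p₂ + 3p₁ = 382.
Eliminating p₂: 3×(1) − 1×(2) gives 24p₁ = 815, so p₁ = 815/24.
Back-substitute into (2): p₂ = (382 − 3×815/24) / 3 = 93.375.

p₁ = 815/24, p₂ = 93.375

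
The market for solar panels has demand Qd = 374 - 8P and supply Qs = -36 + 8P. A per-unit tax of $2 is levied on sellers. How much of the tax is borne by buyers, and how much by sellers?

Pre-tax equilibrium: P* = 25.625, Q* = 169.
Tax on sellers shifts supply to Qs = -36 + 8(P − 2) = -52 + 8P.
374 - 8P = -52 + 8P gives buyer price Pb = 26.625; sellers receive Ps = 26.625 − 2 = 24.625.
New quantity: Q = 374 − 8(26.625) = 161.
Buyer burden = 26.625 − 25.625 = 1; seller burden = 25.625 − 24.625 = 1.

Buyers bear $1, sellers bear $1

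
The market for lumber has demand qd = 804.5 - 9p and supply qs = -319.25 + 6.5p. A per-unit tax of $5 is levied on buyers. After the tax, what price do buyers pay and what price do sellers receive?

Pre-tax equilibrium: p* = 72.5, q* = 152.
Tax on buyers shifts demand to qd = 804.5 − 9(p + 5) = 759.5 - 9p.
759.5 - 9p = -319.25 + 6.5p gives seller price ps = 4315/62; buyers pay pb = 4315/62 + 5 = 4625/62.
New quantity: q = 804.5 − 9(4625/62) = 4127/31.

Buyers pay 4625/62, sellers receive 4315/62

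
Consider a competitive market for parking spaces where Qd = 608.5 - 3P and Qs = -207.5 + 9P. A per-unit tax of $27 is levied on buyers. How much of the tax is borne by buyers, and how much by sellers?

Pre-tax equilibrium: P* = 68, Q* = 404.5.
Tax on buyers shifts demand to Qd = 608.5 − 3(P + 27) = 527.5 - 3P.
527.5 - 3P = -207.5 + 9P gives seller price Ps = 61.25; buyers pay Pb = 61.25 + 27 = 88.25.
New quantity: Q = 608.5 − 3(88.25) = 343.75.
Buyer burden = 88.25 − 68 = 20.25; seller burden = 68 − 61.25 = 6.75.

Buyers bear $20.25, sellers bear $6.75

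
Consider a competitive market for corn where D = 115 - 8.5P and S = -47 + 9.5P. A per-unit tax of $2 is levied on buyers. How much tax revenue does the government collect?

Tax revenue = 1063/18

Pre-tax equilibrium: P* = 9, Q* = 38.5.
Tax on buyers shifts demand to D = 115 − 8.5(P + 2) = 98 - 8.5P.
98 - 8.5P = -47 + 9.5P gives seller price Ps = 145/18; buyers pay Pb = 145/18 + 2 = 181/18.
New quantity: Q = 115 − 8.5(181/18) = 1063/36.
Revenue = 2 × 1063/36 = 1063/18.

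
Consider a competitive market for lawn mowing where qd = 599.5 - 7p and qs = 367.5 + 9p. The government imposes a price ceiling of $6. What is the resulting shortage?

Shortage = 136

Equilibrium price would be p* = 14.5, so the ceiling at 6 binds.
At p = 6: qd = 599.5 − 7(6) = 557.5, qs = 367.5 + 9(6) = 421.5.
Shortage = 557.5 − 421.5 = 136.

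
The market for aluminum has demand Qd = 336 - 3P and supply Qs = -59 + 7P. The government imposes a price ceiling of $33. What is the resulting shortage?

Equilibrium price would be P* = 39.5, so the ceiling at 33 binds.
At P = 33: Qd = 336 − 3(33) = 237, Qs = -59 + 7(33) = 172.
Shortage = 237 − 172 = 65.

Shortage = 65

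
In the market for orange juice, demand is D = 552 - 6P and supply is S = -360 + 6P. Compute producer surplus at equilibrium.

Equilibrium: 552 - 6P = -360 + 6P gives P* = 76, Q* = 96.
Supply starts at P = 60 (where S = 0).
PS = ½(76 − 60)(96) = 768.

Producer surplus = 768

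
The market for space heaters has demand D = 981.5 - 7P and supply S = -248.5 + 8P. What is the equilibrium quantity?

Set D = S: 981.5 - 7P = -248.5 + 8P.
1230 = 15P, so P* = 82.
Q* = 981.5 − 7(82) = 407.5.

Q* = 407.5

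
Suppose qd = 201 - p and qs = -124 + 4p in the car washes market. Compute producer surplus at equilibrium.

Producer surplus = 2312

Equilibrium: 201 - p = -124 + 4p gives p* = 65, q* = 136.
Supply starts at p = 31 (where qs = 0).
PS = ½(65 − 31)(136) = 2312.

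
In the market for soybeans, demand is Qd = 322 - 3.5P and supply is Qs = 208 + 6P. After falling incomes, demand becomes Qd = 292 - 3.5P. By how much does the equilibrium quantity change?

Original equilibrium: P* = 12, Q* = 280.
New equilibrium: 292 - 3.5P = 208 + 6P, so 84 = 9.5P and P' = 168/19; Q' = 292 − 3.5(168/19) = 4960/19.
Change in quantity: 4960/19 − 280 = -360/19.

ΔQ = -360/19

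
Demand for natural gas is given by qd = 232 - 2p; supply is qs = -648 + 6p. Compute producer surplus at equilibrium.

Producer surplus = 12

Equilibrium: 232 - 2p = -648 + 6p gives p* = 110, q* = 12.
Supply starts at p = 108 (where qs = 0).
PS = ½(110 − 108)(12) = 12.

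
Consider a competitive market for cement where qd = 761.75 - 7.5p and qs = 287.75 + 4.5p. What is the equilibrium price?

p* = 39.5

Set qd = qs: 761.75 - 7.5p = 287.75 + 4.5p.
474 = 12p, so p* = 39.5.
q* = 761.75 − 7.5(39.5) = 465.5.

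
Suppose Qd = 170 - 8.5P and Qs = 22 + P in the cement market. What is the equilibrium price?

P* = 296/19

Set Qd = Qs: 170 - 8.5P = 22 + P.
148 = 9.5P, so P* = 296/19.
Q* = 170 − 8.5(296/19) = 714/19.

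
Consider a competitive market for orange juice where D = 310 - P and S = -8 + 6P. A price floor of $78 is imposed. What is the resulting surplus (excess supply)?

Equilibrium price would be P* = 318/7, so the floor at 78 binds.
At P = 78: D = 232, S = 460.
Surplus = 460 − 232 = 228.

Surplus = 228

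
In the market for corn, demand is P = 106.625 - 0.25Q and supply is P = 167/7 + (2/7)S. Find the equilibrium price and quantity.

P* = 68, Q* = 154.5

Set the two price expressions equal: 106.625 - 0.25Q = 167/7 + (2/7)Q.
4635/56 = (15/28)Q, so Q* = 154.5.
P* = 106.625 − (0.25)(154.5) = 68.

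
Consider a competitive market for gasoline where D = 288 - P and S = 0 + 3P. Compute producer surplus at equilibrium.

Producer surplus = 7776

Equilibrium: 288 - P = 0 + 3P gives P* = 72, Q* = 216.
Supply starts at P = 0 (where S = 0).
PS = ½(72 − 0)(216) = 7776.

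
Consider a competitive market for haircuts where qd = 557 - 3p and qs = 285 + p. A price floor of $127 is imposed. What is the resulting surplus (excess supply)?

Equilibrium price would be p* = 68, so the floor at 127 binds.
At p = 127: qd = 176, qs = 412.
Surplus = 412 − 176 = 236.

Surplus = 236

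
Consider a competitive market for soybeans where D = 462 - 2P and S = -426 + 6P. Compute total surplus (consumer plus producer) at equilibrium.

Total surplus = 19200

Equilibrium: 462 - 2P = -426 + 6P gives P* = 111, Q* = 240.
Demand choke price: P = 231; supply starts at P = 71.
CS = ½(231 − 111)(240) = 14400; PS = ½(111 − 71)(240) = 4800.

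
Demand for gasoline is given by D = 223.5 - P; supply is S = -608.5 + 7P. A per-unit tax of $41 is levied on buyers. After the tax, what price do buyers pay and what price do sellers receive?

Buyers pay $139.875, sellers receive $98.875

Pre-tax equilibrium: P* = 104, Q* = 119.5.
Tax on buyers shifts demand to D = 223.5 − 1(P + 41) = 182.5 - P.
182.5 - P = -608.5 + 7P gives seller price Ps = 98.875; buyers pay Pb = 98.875 + 41 = 139.875.
New quantity: Q = 223.5 − 1(139.875) = 83.625.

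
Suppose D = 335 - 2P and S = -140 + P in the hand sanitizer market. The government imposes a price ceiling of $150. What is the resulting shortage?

Equilibrium price would be P* = 475/3, so the ceiling at 150 binds.
At P = 150: D = 335 − 2(150) = 35, S = -140 + 1(150) = 10.
Shortage = 35 − 10 = 25.

Shortage = 25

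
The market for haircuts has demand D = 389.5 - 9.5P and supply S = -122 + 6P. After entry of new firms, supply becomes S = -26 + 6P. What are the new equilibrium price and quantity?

P' = 831/31, Q' = 4180/31

Original equilibrium: P* = 33, Q* = 76.
New equilibrium: 389.5 - 9.5P = -26 + 6P, so 415.5 = 15.5P and P' = 831/31; Q' = 389.5 − 9.5(831/31) = 4180/31.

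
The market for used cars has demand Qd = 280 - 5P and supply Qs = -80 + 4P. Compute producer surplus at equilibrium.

Producer surplus = 800

Equilibrium: 280 - 5P = -80 + 4P gives P* = 40, Q* = 80.
Supply starts at P = 20 (where Qs = 0).
PS = ½(40 − 20)(80) = 800.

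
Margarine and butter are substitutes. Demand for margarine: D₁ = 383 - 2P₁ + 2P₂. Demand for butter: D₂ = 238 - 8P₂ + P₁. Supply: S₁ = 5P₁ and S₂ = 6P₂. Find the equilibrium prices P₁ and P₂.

P₁ = 60.8125, P₂ = 21.34375

Market 1: 383 - 2P₁ + 2P₂ = 5P₁ → 7P₁ - 2P₂ = 383.
Market 2: 14P₂ - P₁ = 238.
Eliminating P₂: 14×(1) + 2×(2) gives 96P₁ = 5838, so P₁ = 60.8125.
Back-substitute into (2): P₂ = (238 + 1×60.8125) / 14 = 21.34375.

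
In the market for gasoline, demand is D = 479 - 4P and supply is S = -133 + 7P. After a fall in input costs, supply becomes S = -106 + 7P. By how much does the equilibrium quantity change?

ΔQ = 108/11

Original equilibrium: P* = 612/11, Q* = 2821/11.
New equilibrium: 479 - 4P = -106 + 7P, so 585 = 11P and P' = 585/11; Q' = 479 − 4(585/11) = 2929/11.
Change in quantity: 2929/11 − 2821/11 = 108/11.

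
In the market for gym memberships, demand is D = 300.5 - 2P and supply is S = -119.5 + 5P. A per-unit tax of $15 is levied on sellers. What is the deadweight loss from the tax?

Deadweight loss = 1125/7

Pre-tax equilibrium: P* = 60, Q* = 180.5.
Tax on sellers shifts supply to S = -119.5 + 5(P − 15) = -194.5 + 5P.
300.5 - 2P = -194.5 + 5P gives buyer price Pb = 495/7; sellers receive Ps = 495/7 − 15 = 390/7.
New quantity: Q = 300.5 − 2(495/7) = 2227/14.
DWL = ½ × 15 × (180.5 − 2227/14) = 1125/7.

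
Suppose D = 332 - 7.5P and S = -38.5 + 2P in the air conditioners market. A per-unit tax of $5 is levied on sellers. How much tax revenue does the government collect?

Tax revenue = 6005/38

Pre-tax equilibrium: P* = 39, Q* = 39.5.
Tax on sellers shifts supply to S = -38.5 + 2(P − 5) = -48.5 + 2P.
332 - 7.5P = -48.5 + 2P gives buyer price Pb = 761/19; sellers receive Ps = 761/19 − 5 = 666/19.
New quantity: Q = 332 − 7.5(761/19) = 1201/38.
Revenue = 5 × 1201/38 = 6005/38.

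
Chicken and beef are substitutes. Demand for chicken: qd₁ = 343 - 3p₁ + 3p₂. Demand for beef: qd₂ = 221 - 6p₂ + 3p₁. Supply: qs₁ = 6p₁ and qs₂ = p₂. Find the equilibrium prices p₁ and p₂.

Market 1: 343 - 3p₁ + 3p₂ = 6p₁ → 9p₁ - 3p₂ = 343.
Market 2: 7p₂ - 3p₁ = 221.
Eliminating p₂: 7×(1) + 3×(2) gives 54p₁ = 3064, so p₁ = 1532/27.
Back-substitute into (2): p₂ = (221 + 3×1532/27) / 7 = 503/9.

p₁ = 1532/27, p₂ = 503/9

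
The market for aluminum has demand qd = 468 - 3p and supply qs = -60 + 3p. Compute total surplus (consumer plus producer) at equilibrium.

Total surplus = 13872

Equilibrium: 468 - 3p = -60 + 3p gives p* = 88, q* = 204.
Demand choke price: p = 156; supply starts at p = 20.
CS = ½(156 − 88)(204) = 6936; PS = ½(88 − 20)(204) = 6936.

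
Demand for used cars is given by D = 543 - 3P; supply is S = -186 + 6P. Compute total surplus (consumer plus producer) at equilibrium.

Equilibrium: 543 - 3P = -186 + 6P gives P* = 81, Q* = 300.
Demand choke price: P = 181; supply starts at P = 31.
CS = ½(181 − 81)(300) = 15000; PS = ½(81 − 31)(300) = 7500.

Total surplus = 22500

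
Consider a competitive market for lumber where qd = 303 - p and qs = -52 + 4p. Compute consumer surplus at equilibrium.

Equilibrium: 303 - p = -52 + 4p gives p* = 71, q* = 232.
Demand choke price (qd = 0): p = 303.
CS = ½(303 − 71)(232) = 26912.

Consumer surplus = 26912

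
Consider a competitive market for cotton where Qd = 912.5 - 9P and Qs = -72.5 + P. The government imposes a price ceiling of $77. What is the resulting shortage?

Equilibrium price would be P* = 98.5, so the ceiling at 77 binds.
At P = 77: Qd = 912.5 − 9(77) = 219.5, Qs = -72.5 + 1(77) = 4.5.
Shortage = 219.5 − 4.5 = 215.

Shortage = 215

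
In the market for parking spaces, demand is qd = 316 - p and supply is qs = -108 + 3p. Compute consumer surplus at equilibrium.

Equilibrium: 316 - p = -108 + 3p gives p* = 106, q* = 210.
Demand choke price (qd = 0): p = 316.
CS = ½(316 − 106)(210) = 22050.

Consumer surplus = 22050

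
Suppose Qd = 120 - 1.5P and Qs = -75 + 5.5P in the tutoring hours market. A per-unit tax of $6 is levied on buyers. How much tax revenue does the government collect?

Tax revenue = 2988/7

Pre-tax equilibrium: P* = 195/7, Q* = 1095/14.
Tax on buyers shifts demand to Qd = 120 − 1.5(P + 6) = 111 - 1.5P.
111 - 1.5P = -75 + 5.5P gives seller price Ps = 186/7; buyers pay Pb = 186/7 + 6 = 228/7.
New quantity: Q = 120 − 1.5(228/7) = 498/7.
Revenue = 6 × 498/7 = 2988/7.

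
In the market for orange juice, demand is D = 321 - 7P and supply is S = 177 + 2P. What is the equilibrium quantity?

Q* = 209

Set D = S: 321 - 7P = 177 + 2P.
144 = 9P, so P* = 16.
Q* = 321 − 7(16) = 209.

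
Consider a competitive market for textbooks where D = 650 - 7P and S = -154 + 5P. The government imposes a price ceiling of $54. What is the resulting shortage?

Equilibrium price would be P* = 67, so the ceiling at 54 binds.
At P = 54: D = 650 − 7(54) = 272, S = -154 + 5(54) = 116.
Shortage = 272 − 116 = 156.

Shortage = 156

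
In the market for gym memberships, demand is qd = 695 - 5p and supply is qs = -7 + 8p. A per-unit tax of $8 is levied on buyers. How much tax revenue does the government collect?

Tax revenue = 41640/13

Pre-tax equilibrium: p* = 54, q* = 425.
Tax on buyers shifts demand to qd = 695 − 5(p + 8) = 655 - 5p.
655 - 5p = -7 + 8p gives seller price ps = 662/13; buyers pay pb = 662/13 + 8 = 766/13.
New quantity: q = 695 − 5(766/13) = 5205/13.
Revenue = 8 × 5205/13 = 41640/13.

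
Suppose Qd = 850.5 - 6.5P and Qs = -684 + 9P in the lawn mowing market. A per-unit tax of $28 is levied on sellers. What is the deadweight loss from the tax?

Pre-tax equilibrium: P* = 99, Q* = 207.
Tax on sellers shifts supply to Qs = -684 + 9(P − 28) = -936 + 9P.
850.5 - 6.5P = -936 + 9P gives buyer price Pb = 3573/31; sellers receive Ps = 3573/31 − 28 = 2705/31.
New quantity: Q = 850.5 − 6.5(3573/31) = 3141/31.
DWL = ½ × 28 × (207 − 3141/31) = 45864/31.

Deadweight loss = 45864/31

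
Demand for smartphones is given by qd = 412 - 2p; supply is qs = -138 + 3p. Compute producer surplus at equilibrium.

Producer surplus = 6144

Equilibrium: 412 - 2p = -138 + 3p gives p* = 110, q* = 192.
Supply starts at p = 46 (where qs = 0).
PS = ½(110 − 46)(192) = 6144.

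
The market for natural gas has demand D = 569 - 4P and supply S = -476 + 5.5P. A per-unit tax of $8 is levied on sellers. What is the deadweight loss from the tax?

Deadweight loss = 1408/19

Pre-tax equilibrium: P* = 110, Q* = 129.
Tax on sellers shifts supply to S = -476 + 5.5(P − 8) = -520 + 5.5P.
569 - 4P = -520 + 5.5P gives buyer price Pb = 2178/19; sellers receive Ps = 2178/19 − 8 = 2026/19.
New quantity: Q = 569 − 4(2178/19) = 2099/19.
DWL = ½ × 8 × (129 − 2099/19) = 1408/19.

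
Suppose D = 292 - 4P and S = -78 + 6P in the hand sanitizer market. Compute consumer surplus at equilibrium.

Consumer surplus = 2592

Equilibrium: 292 - 4P = -78 + 6P gives P* = 37, Q* = 144.
Demand choke price (D = 0): P = 73.
CS = ½(73 − 37)(144) = 2592.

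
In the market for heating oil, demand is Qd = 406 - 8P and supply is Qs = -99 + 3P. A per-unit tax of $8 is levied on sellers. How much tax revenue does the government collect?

Pre-tax equilibrium: P* = 505/11, Q* = 426/11.
Tax on sellers shifts supply to Qs = -99 + 3(P − 8) = -123 + 3P.
406 - 8P = -123 + 3P gives buyer price Pb = 529/11; sellers receive Ps = 529/11 − 8 = 441/11.
New quantity: Q = 406 − 8(529/11) = 234/11.
Revenue = 8 × 234/11 = 1872/11.

Tax revenue = 1872/11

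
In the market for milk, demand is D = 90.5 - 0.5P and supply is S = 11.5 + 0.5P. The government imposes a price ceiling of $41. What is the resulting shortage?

Equilibrium price would be P* = 79, so the ceiling at 41 binds.
At P = 41: D = 90.5 − 0.5(41) = 70, S = 11.5 + 0.5(41) = 32.
Shortage = 70 − 32 = 38.

Shortage = 38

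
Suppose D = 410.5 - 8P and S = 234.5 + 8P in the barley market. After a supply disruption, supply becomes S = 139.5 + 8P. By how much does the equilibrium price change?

Original equilibrium: P* = 11, Q* = 322.5.
New equilibrium: 410.5 - 8P = 139.5 + 8P, so 271 = 16P and P' = 16.9375; Q' = 410.5 − 8(16.9375) = 275.
Change in price: 16.9375 − 11 = 5.9375.

ΔP = 5.9375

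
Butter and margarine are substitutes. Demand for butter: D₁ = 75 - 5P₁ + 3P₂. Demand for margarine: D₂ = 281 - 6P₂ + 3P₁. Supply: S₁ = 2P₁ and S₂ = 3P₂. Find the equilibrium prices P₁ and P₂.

Market 1: 75 - 5P₁ + 3P₂ = 2P₁ → 7P₁ - 3P₂ = 75.
Market 2: 9P₂ - 3P₁ = 281.
Eliminating P₂: 9×(1) + 3×(2) gives 54P₁ = 1518, so P₁ = 253/9.
Back-substitute into (2): P₂ = (281 + 3×253/9) / 9 = 1096/27.

P₁ = 253/9, P₂ = 1096/27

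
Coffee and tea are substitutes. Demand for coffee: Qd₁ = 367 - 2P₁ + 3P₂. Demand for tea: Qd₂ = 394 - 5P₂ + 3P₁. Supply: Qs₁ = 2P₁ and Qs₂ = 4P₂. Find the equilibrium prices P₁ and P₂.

P₁ = 1495/9, P₂ = 2677/27

Market 1: 367 - 2P₁ + 3P₂ = 2P₁ → 4P₁ - 3P₂ = 367.
Market 2: 9P₂ - 3P₁ = 394.
Eliminating P₂: 9×(1) + 3×(2) gives 27P₁ = 4485, so P₁ = 1495/9.
Back-substitute into (2): P₂ = (394 + 3×1495/9) / 9 = 2677/27.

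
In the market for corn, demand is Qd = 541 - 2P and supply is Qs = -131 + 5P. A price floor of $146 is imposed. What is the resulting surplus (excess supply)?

Surplus = 350

Equilibrium price would be P* = 96, so the floor at 146 binds.
At P = 146: Qd = 249, Qs = 599.
Surplus = 599 − 249 = 350.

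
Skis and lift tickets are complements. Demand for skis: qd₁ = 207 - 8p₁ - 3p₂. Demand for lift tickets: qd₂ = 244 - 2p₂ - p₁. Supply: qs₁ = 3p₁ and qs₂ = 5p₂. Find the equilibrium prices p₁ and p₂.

Market 1: 207 - 8p₁ - 3p₂ = 3p₁ → 11p₁ + 3p₂ = 207.
Market 2: 7p₂ + p₁ = 244.
Eliminating p₂: 7×(1) − 3×(2) gives 74p₁ = 717, so p₁ = 717/74.
Back-substitute into (2): p₂ = (244 − 1×717/74) / 7 = 2477/74.

p₁ = 717/74, p₂ = 2477/74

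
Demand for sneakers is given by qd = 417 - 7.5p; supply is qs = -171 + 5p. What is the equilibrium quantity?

q* = 64.2

Set qd = qs: 417 - 7.5p = -171 + 5p.
588 = 12.5p, so p* = 47.04.
q* = 417 − 7.5(47.04) = 64.2.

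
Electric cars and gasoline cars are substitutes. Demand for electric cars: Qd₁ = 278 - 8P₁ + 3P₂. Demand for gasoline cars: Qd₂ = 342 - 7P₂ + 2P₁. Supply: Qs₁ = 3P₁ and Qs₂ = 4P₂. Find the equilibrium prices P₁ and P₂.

Market 1: 278 - 8P₁ + 3P₂ = 3P₁ → 11P₁ - 3P₂ = 278.
Market 2: 11P₂ - 2P₁ = 342.
Eliminating P₂: 11×(1) + 3×(2) gives 115P₁ = 4084, so P₁ = 4084/115.
Back-substitute into (2): P₂ = (342 + 2×4084/115) / 11 = 4318/115.

P₁ = 4084/115, P₂ = 4318/115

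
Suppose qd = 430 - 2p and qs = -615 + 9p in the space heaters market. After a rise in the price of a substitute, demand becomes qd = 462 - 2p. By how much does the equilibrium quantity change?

Δq = 288/11

Original equilibrium: p* = 95, q* = 240.
New equilibrium: 462 - 2p = -615 + 9p, so 1077 = 11p and p' = 1077/11; q' = 462 − 2(1077/11) = 2928/11.
Change in quantity: 2928/11 − 240 = 288/11.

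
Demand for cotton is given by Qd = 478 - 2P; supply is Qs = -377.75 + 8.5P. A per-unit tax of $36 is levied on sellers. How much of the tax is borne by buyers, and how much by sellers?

Buyers bear 204/7, sellers bear 48/7

Pre-tax equilibrium: P* = 81.5, Q* = 315.
Tax on sellers shifts supply to Qs = -377.75 + 8.5(P − 36) = -683.75 + 8.5P.
478 - 2P = -683.75 + 8.5P gives buyer price Pb = 1549/14; sellers receive Ps = 1549/14 − 36 = 1045/14.
New quantity: Q = 478 − 2(1549/14) = 1797/7.
Buyer burden = 1549/14 − 81.5 = 204/7; seller burden = 81.5 − 1045/14 = 48/7.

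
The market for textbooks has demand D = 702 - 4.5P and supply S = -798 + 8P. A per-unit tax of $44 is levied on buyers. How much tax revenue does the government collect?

Pre-tax equilibrium: P* = 120, Q* = 162.
Tax on buyers shifts demand to D = 702 − 4.5(P + 44) = 504 - 4.5P.
504 - 4.5P = -798 + 8P gives seller price Ps = 104.16; buyers pay Pb = 104.16 + 44 = 148.16.
New quantity: Q = 702 − 4.5(148.16) = 35.28.
Revenue = 44 × 35.28 = 1552.32.

Tax revenue = 1552.32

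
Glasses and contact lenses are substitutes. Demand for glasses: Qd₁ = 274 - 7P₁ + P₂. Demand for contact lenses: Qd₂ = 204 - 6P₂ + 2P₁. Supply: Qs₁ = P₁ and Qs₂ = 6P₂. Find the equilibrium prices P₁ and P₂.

P₁ = 1746/47, P₂ = 1090/47

Market 1: 274 - 7P₁ + P₂ = P₁ → 8P₁ - P₂ = 274.
Market 2: 12P₂ - 2P₁ = 204.
Eliminating P₂: 12×(1) + 1×(2) gives 94P₁ = 3492, so P₁ = 1746/47.
Back-substitute into (2): P₂ = (204 + 2×1746/47) / 12 = 1090/47.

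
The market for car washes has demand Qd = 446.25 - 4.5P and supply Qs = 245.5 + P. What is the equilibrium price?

P* = 36.5

Set Qd = Qs: 446.25 - 4.5P = 245.5 + P.
200.75 = 5.5P, so P* = 36.5.
Q* = 446.25 − 4.5(36.5) = 282.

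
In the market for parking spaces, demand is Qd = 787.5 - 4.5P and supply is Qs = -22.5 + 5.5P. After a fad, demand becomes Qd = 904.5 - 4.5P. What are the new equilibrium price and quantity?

Original equilibrium: P* = 81, Q* = 423.
New equilibrium: 904.5 - 4.5P = -22.5 + 5.5P, so 927 = 10P and P' = 92.7; Q' = 904.5 − 4.5(92.7) = 487.35.

P' = 92.7, Q' = 487.35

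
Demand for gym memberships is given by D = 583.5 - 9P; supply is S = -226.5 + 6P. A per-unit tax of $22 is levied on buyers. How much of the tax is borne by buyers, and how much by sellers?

Pre-tax equilibrium: P* = 54, Q* = 97.5.
Tax on buyers shifts demand to D = 583.5 − 9(P + 22) = 385.5 - 9P.
385.5 - 9P = -226.5 + 6P gives seller price Ps = 40.8; buyers pay Pb = 40.8 + 22 = 62.8.
New quantity: Q = 583.5 − 9(62.8) = 18.3.
Buyer burden = 62.8 − 54 = 8.8; seller burden = 54 − 40.8 = 13.2.

Buyers bear $8.8, sellers bear $13.2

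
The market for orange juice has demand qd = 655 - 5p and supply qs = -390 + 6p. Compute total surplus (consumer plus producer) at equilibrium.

Equilibrium: 655 - 5p = -390 + 6p gives p* = 95, q* = 180.
Demand choke price: p = 131; supply starts at p = 65.
CS = ½(131 − 95)(180) = 3240; PS = ½(95 − 65)(180) = 2700.

Total surplus = 5940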